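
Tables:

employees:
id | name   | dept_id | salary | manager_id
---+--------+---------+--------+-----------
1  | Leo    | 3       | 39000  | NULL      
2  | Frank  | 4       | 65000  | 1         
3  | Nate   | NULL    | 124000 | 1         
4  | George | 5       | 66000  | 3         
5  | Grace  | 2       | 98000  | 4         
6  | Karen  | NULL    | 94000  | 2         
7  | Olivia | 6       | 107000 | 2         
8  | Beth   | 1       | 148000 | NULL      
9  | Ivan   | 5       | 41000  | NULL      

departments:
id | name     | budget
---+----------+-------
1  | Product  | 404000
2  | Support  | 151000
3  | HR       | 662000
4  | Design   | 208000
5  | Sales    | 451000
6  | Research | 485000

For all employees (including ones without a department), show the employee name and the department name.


LEFT JOIN keeps every row from employees (the left table); where dept_id has no match in departments, the department columns become NULL. Walk through each employee:
  - employee 1 (Leo): dept_id=3 -> matches HR
  - employee 2 (Frank): dept_id=4 -> matches Design
  - employee 3 (Nate): dept_id=NULL, no match -> kept with NULL
  - employee 4 (George): dept_id=5 -> matches Sales
  - employee 5 (Grace): dept_id=2 -> matches Support
  - employee 6 (Karen): dept_id=NULL, no match -> kept with NULL
  - employee 7 (Olivia): dept_id=6 -> matches Research
  - employee 8 (Beth): dept_id=1 -> matches Product
  - employee 9 (Ivan): dept_id=5 -> matches Sales
All 9 rows appear; 2 have NULL department.

SQL:
SELECT a.name, b.name AS department
FROM employees a
LEFT JOIN departments b ON a.dept_id = b.id

Result:
name   | department
-------+-----------
Leo    | HR        
Frank  | Design    
Nate   | NULL      
George | Sales     
Grace  | Support   
Karen  | NULL      
Olivia | Research  
Beth   | Product   
Ivan   | Sales     


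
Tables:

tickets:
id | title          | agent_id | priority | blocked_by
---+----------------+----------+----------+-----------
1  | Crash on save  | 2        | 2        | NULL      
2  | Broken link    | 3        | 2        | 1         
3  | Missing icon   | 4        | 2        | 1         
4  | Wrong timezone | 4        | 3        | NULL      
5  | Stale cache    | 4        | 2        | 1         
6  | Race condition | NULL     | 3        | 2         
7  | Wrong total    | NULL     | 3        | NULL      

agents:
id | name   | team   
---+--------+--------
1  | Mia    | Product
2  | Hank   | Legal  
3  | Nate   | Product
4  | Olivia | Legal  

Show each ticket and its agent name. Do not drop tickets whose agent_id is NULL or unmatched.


LEFT JOIN keeps every row from tickets (the left table); where agent_id has no match in agents, the agent columns become NULL. Walk through each ticket:
  - ticket 1 (Crash on save): agent_id=2 -> matches Hank
  - ticket 2 (Broken link): agent_id=3 -> matches Nate
  - ticket 3 (Missing icon): agent_id=4 -> matches Olivia
  - ticket 4 (Wrong timezone): agent_id=4 -> matches Olivia
  - ticket 5 (Stale cache): agent_id=4 -> matches Olivia
  - ticket 6 (Race condition): agent_id=NULL, no match -> kept with NULL
  - ticket 7 (Wrong total): agent_id=NULL, no match -> kept with NULL
All 7 rows appear; 2 have NULL agent.

SQL:
SELECT a.title, b.name AS agent
FROM tickets a
LEFT JOIN agents b ON a.agent_id = b.id

Result:
title          | agent 
---------------+-------
Crash on save  | Hank  
Broken link    | Nate  
Missing icon   | Olivia
Wrong timezone | Olivia
Stale cache    | Olivia
Race condition | NULL  
Wrong total    | NULL  


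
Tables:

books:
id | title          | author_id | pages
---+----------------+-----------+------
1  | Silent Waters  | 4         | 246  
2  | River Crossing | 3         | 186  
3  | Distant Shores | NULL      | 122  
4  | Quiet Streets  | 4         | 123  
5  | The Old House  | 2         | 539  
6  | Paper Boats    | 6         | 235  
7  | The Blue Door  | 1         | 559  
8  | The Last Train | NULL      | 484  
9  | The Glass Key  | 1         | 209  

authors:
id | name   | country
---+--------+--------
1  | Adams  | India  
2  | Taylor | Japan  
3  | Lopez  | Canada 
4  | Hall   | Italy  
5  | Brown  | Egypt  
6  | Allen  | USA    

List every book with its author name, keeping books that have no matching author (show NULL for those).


LEFT JOIN keeps every row from books (the left table); where author_id has no match in authors, the author columns become NULL. Walk through each book:
  - book 1 (Silent Waters): author_id=4 -> matches Hall
  - book 2 (River Crossing): author_id=3 -> matches Lopez
  - book 3 (Distant Shores): author_id=NULL, no match -> kept with NULL
  - book 4 (Quiet Streets): author_id=4 -> matches Hall
  - book 5 (The Old House): author_id=2 -> matches Taylor
  - book 6 (Paper Boats): author_id=6 -> matches Allen
  - book 7 (The Blue Door): author_id=1 -> matches Adams
  - book 8 (The Last Train): author_id=NULL, no match -> kept with NULL
  - book 9 (The Glass Key): author_id=1 -> matches Adams
All 9 rows appear; 2 have NULL author.

SQL:
SELECT a.title, b.name AS author
FROM books a
LEFT JOIN authors b ON a.author_id = b.id

Result:
title          | author
---------------+-------
Silent Waters  | Hall  
River Crossing | Lopez 
Distant Shores | NULL  
Quiet Streets  | Hall  
The Old House  | Taylor
Paper Boats    | Allen 
The Blue Door  | Adams 
The Last Train | NULL  
The Glass Key  | Adams 


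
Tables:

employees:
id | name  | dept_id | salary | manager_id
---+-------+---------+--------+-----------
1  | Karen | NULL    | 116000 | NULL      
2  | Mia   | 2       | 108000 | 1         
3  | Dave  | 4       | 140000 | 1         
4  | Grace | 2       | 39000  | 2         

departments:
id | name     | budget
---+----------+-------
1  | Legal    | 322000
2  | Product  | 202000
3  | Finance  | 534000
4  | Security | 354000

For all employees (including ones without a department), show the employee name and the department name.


LEFT JOIN keeps every row from employees (the left table); where dept_id has no match in departments, the department columns become NULL. Walk through each employee:
  - employee 1 (Karen): dept_id=NULL, no match -> kept with NULL
  - employee 2 (Mia): dept_id=2 -> matches Product
  - employee 3 (Dave): dept_id=4 -> matches Security
  - employee 4 (Grace): dept_id=2 -> matches Product
All 4 rows appear; 1 has NULL department.

SQL:
SELECT a.name, b.name AS department
FROM employees a
LEFT JOIN departments b ON a.dept_id = b.id

Result:
name  | department
------+-----------
Karen | NULL      
Mia   | Product   
Dave  | Security  
Grace | Product   


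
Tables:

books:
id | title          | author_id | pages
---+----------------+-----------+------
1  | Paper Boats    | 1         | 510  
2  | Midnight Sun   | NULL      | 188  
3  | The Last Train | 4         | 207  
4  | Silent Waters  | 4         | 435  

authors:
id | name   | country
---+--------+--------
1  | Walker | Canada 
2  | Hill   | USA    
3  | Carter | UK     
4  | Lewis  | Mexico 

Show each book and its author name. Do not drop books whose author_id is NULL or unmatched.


LEFT JOIN keeps every row from books (the left table); where author_id has no match in authors, the author columns become NULL. Walk through each book:
  - book 1 (Paper Boats): author_id=1 -> matches Walker
  - book 2 (Midnight Sun): author_id=NULL, no match -> kept with NULL
  - book 3 (The Last Train): author_id=4 -> matches Lewis
  - book 4 (Silent Waters): author_id=4 -> matches Lewis
All 4 rows appear; 1 has NULL author.

SQL:
SELECT a.title, b.name AS author
FROM books a
LEFT JOIN authors b ON a.author_id = b.id

Result:
title          | author
---------------+-------
Paper Boats    | Walker
Midnight Sun   | NULL  
The Last Train | Lewis 
Silent Waters  | Lewis 


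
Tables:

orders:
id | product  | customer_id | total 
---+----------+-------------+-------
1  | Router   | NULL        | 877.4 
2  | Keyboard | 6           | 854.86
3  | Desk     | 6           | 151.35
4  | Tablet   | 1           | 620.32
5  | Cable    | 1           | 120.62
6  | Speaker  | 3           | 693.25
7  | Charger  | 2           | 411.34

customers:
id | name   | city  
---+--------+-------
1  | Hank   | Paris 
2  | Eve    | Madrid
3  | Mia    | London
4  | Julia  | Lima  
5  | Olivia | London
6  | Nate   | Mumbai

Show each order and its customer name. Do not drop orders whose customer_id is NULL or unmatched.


LEFT JOIN keeps every row from orders (the left table); where customer_id has no match in customers, the customer columns become NULL. Walk through each order:
  - order 1 (Router): customer_id=NULL, no match -> kept with NULL
  - order 2 (Keyboard): customer_id=6 -> matches Nate
  - order 3 (Desk): customer_id=6 -> matches Nate
  - order 4 (Tablet): customer_id=1 -> matches Hank
  - order 5 (Cable): customer_id=1 -> matches Hank
  - order 6 (Speaker): customer_id=3 -> matches Mia
  - order 7 (Charger): customer_id=2 -> matches Eve
All 7 rows appear; 1 has NULL customer.

SQL:
SELECT a.product, b.name AS customer
FROM orders a
LEFT JOIN customers b ON a.customer_id = b.id

Result:
product  | customer
---------+---------
Router   | NULL    
Keyboard | Nate    
Desk     | Nate    
Tablet   | Hank    
Cable    | Hank    
Speaker  | Mia     
Charger  | Eve     


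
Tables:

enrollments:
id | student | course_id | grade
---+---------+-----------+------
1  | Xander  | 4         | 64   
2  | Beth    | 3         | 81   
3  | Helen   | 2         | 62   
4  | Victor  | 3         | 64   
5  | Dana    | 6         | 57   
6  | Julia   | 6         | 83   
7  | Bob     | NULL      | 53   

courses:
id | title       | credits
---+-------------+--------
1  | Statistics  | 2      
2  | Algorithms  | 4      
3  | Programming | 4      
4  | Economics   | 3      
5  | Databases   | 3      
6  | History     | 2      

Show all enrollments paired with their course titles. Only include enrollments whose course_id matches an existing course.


INNER JOIN keeps only enrollments rows whose course_id matches an id in courses. Walk through each enrollment:
  - enrollment 1 (Xander): course_id=4 -> matches Economics
  - enrollment 2 (Beth): course_id=3 -> matches Programming
  - enrollment 3 (Helen): course_id=2 -> matches Algorithms
  - enrollment 4 (Victor): course_id=3 -> matches Programming
  - enrollment 5 (Dana): course_id=6 -> matches History
  - enrollment 6 (Julia): course_id=6 -> matches History
  - enrollment 7 (Bob): course_id=NULL, no match -> dropped
So 1 of 7 rows is dropped.

SQL:
SELECT a.student, b.title AS course
FROM enrollments a
INNER JOIN courses b ON a.course_id = b.id

Result:
student | course     
--------+------------
Xander  | Economics  
Beth    | Programming
Helen   | Algorithms 
Victor  | Programming
Dana    | History    
Julia   | History    


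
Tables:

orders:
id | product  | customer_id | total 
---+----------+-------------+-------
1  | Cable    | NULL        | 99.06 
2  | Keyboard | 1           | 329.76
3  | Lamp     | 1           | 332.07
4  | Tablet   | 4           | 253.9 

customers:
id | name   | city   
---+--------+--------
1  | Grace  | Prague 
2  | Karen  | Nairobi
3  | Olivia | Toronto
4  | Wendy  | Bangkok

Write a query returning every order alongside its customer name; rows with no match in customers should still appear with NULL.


LEFT JOIN keeps every row from orders (the left table); where customer_id has no match in customers, the customer columns become NULL. Walk through each order:
  - order 1 (Cable): customer_id=NULL, no match -> kept with NULL
  - order 2 (Keyboard): customer_id=1 -> matches Grace
  - order 3 (Lamp): customer_id=1 -> matches Grace
  - order 4 (Tablet): customer_id=4 -> matches Wendy
All 4 rows appear; 1 has NULL customer.

SQL:
SELECT a.product, b.name AS customer
FROM orders a
LEFT JOIN customers b ON a.customer_id = b.id

Result:
product  | customer
---------+---------
Cable    | NULL    
Keyboard | Grace   
Lamp     | Grace   
Tablet   | Wendy   


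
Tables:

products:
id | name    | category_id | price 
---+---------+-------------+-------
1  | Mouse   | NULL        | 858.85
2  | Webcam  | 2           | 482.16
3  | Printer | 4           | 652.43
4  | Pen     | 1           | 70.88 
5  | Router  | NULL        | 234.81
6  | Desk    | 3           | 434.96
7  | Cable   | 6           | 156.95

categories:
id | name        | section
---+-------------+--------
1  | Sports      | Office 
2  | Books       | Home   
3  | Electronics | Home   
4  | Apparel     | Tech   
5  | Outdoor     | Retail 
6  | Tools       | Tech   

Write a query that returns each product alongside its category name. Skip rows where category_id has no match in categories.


INNER JOIN keeps only products rows whose category_id matches an id in categories. Walk through each product:
  - product 1 (Mouse): category_id=NULL, no match -> dropped
  - product 2 (Webcam): category_id=2 -> matches Books
  - product 3 (Printer): category_id=4 -> matches Apparel
  - product 4 (Pen): category_id=1 -> matches Sports
  - product 5 (Router): category_id=NULL, no match -> dropped
  - product 6 (Desk): category_id=3 -> matches Electronics
  - product 7 (Cable): category_id=6 -> matches Tools
So 2 of 7 rows are dropped.

SQL:
SELECT a.name, b.name AS category
FROM products a
INNER JOIN categories b ON a.category_id = b.id

Result:
name    | category   
--------+------------
Webcam  | Books      
Printer | Apparel    
Pen     | Sports     
Desk    | Electronics
Cable   | Tools      


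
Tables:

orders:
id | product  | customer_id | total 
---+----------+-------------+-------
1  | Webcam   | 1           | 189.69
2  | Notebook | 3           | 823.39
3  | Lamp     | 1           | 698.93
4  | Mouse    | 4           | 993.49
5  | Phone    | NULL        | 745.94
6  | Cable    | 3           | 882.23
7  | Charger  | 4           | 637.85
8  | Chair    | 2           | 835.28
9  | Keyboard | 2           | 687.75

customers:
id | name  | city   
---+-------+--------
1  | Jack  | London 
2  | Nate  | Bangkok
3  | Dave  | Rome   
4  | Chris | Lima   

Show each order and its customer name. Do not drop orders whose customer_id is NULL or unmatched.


LEFT JOIN keeps every row from orders (the left table); where customer_id has no match in customers, the customer columns become NULL. Walk through each order:
  - order 1 (Webcam): customer_id=1 -> matches Jack
  - order 2 (Notebook): customer_id=3 -> matches Dave
  - order 3 (Lamp): customer_id=1 -> matches Jack
  - order 4 (Mouse): customer_id=4 -> matches Chris
  - order 5 (Phone): customer_id=NULL, no match -> kept with NULL
  - order 6 (Cable): customer_id=3 -> matches Dave
  - order 7 (Charger): customer_id=4 -> matches Chris
  - order 8 (Chair): customer_id=2 -> matches Nate
  - order 9 (Keyboard): customer_id=2 -> matches Nate
All 9 rows appear; 1 has NULL customer.

SQL:
SELECT a.product, b.name AS customer
FROM orders a
LEFT JOIN customers b ON a.customer_id = b.id

Result:
product  | customer
---------+---------
Webcam   | Jack    
Notebook | Dave    
Lamp     | Jack    
Mouse    | Chris   
Phone    | NULL    
Cable    | Dave    
Charger  | Chris   
Chair    | Nate    
Keyboard | Nate    


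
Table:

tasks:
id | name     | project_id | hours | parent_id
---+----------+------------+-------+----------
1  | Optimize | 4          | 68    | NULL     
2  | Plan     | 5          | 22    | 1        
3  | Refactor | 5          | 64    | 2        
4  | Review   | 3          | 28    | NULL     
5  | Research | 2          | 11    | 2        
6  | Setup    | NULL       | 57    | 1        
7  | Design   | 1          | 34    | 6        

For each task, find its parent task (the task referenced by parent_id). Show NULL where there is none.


This is a self-join: tasks is joined to a second copy of itself, matching each row's parent_id to another row's id. Use LEFT JOIN so rows with parent_id=NULL are kept.
  - task 1 (Optimize): parent_id=NULL -> NULL
  - task 2 (Plan): parent_id=1 -> Optimize
  - task 3 (Refactor): parent_id=2 -> Plan
  - task 4 (Review): parent_id=NULL -> NULL
  - task 5 (Research): parent_id=2 -> Plan
  - task 6 (Setup): parent_id=1 -> Optimize
  - task 7 (Design): parent_id=6 -> Setup

SQL:
SELECT a.name AS item, b.name AS parent
FROM tasks a
LEFT JOIN tasks b ON a.parent_id = b.id

Result:
item     | parent  
---------+---------
Optimize | NULL    
Plan     | Optimize
Refactor | Plan    
Review   | NULL    
Research | Plan    
Setup    | Optimize
Design   | Setup   


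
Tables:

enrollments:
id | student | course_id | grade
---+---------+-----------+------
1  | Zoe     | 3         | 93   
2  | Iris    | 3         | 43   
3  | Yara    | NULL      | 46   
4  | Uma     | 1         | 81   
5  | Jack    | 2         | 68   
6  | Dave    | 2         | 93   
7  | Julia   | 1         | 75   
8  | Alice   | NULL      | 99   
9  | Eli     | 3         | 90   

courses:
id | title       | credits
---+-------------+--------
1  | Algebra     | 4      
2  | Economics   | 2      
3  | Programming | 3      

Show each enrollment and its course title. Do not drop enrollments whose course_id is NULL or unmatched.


LEFT JOIN keeps every row from enrollments (the left table); where course_id has no match in courses, the course columns become NULL. Walk through each enrollment:
  - enrollment 1 (Zoe): course_id=3 -> matches Programming
  - enrollment 2 (Iris): course_id=3 -> matches Programming
  - enrollment 3 (Yara): course_id=NULL, no match -> kept with NULL
  - enrollment 4 (Uma): course_id=1 -> matches Algebra
  - enrollment 5 (Jack): course_id=2 -> matches Economics
  - enrollment 6 (Dave): course_id=2 -> matches Economics
  - enrollment 7 (Julia): course_id=1 -> matches Algebra
  - enrollment 8 (Alice): course_id=NULL, no match -> kept with NULL
  - enrollment 9 (Eli): course_id=3 -> matches Programming
All 9 rows appear; 2 have NULL course.

SQL:
SELECT a.student, b.title AS course
FROM enrollments a
LEFT JOIN courses b ON a.course_id = b.id

Result:
student | course     
--------+------------
Zoe     | Programming
Iris    | Programming
Yara    | NULL       
Uma     | Algebra    
Jack    | Economics  
Dave    | Economics  
Julia   | Algebra    
Alice   | NULL       
Eli     | Programming


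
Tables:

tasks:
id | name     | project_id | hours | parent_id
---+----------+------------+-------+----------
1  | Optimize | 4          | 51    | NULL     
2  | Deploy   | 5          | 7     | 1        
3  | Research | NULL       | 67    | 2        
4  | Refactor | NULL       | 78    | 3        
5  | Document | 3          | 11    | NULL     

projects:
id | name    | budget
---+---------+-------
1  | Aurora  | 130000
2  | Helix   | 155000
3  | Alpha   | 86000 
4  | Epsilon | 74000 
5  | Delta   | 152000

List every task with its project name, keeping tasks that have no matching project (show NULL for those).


LEFT JOIN keeps every row from tasks (the left table); where project_id has no match in projects, the project columns become NULL. Walk through each task:
  - task 1 (Optimize): project_id=4 -> matches Epsilon
  - task 2 (Deploy): project_id=5 -> matches Delta
  - task 3 (Research): project_id=NULL, no match -> kept with NULL
  - task 4 (Refactor): project_id=NULL, no match -> kept with NULL
  - task 5 (Document): project_id=3 -> matches Alpha
All 5 rows appear; 2 have NULL project.

SQL:
SELECT a.name, b.name AS project
FROM tasks a
LEFT JOIN projects b ON a.project_id = b.id

Result:
name     | project
---------+--------
Optimize | Epsilon
Deploy   | Delta  
Research | NULL   
Refactor | NULL   
Document | Alpha  


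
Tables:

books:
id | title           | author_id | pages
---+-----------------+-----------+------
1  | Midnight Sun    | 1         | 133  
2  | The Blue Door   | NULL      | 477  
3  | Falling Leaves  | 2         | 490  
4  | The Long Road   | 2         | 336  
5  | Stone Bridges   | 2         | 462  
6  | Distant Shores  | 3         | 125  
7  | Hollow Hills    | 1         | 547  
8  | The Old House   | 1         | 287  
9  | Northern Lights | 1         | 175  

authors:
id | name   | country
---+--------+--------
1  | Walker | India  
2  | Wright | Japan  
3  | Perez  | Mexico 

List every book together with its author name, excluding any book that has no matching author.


INNER JOIN keeps only books rows whose author_id matches an id in authors. Walk through each book:
  - book 1 (Midnight Sun): author_id=1 -> matches Walker
  - book 2 (The Blue Door): author_id=NULL, no match -> dropped
  - book 3 (Falling Leaves): author_id=2 -> matches Wright
  - book 4 (The Long Road): author_id=2 -> matches Wright
  - book 5 (Stone Bridges): author_id=2 -> matches Wright
  - book 6 (Distant Shores): author_id=3 -> matches Perez
  - book 7 (Hollow Hills): author_id=1 -> matches Walker
  - book 8 (The Old House): author_id=1 -> matches Walker
  - book 9 (Northern Lights): author_id=1 -> matches Walker
So 1 of 9 rows is dropped.

SQL:
SELECT a.title, b.name AS author
FROM books a
INNER JOIN authors b ON a.author_id = b.id

Result:
title           | author
----------------+-------
Midnight Sun    | Walker
Falling Leaves  | Wright
The Long Road   | Wright
Stone Bridges   | Wright
Distant Shores  | Perez 
Hollow Hills    | Walker
The Old House   | Walker
Northern Lights | Walker


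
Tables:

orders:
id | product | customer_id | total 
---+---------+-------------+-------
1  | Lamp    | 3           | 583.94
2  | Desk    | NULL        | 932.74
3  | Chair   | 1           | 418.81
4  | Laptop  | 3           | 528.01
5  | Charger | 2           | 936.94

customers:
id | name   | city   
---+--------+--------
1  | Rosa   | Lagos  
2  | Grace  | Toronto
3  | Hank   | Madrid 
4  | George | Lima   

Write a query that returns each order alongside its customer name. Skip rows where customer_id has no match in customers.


INNER JOIN keeps only orders rows whose customer_id matches an id in customers. Walk through each order:
  - order 1 (Lamp): customer_id=3 -> matches Hank
  - order 2 (Desk): customer_id=NULL, no match -> dropped
  - order 3 (Chair): customer_id=1 -> matches Rosa
  - order 4 (Laptop): customer_id=3 -> matches Hank
  - order 5 (Charger): customer_id=2 -> matches Grace
So 1 of 5 rows is dropped.

SQL:
SELECT a.product, b.name AS customer
FROM orders a
INNER JOIN customers b ON a.customer_id = b.id

Result:
product | customer
--------+---------
Lamp    | Hank    
Chair   | Rosa    
Laptop  | Hank    
Charger | Grace   


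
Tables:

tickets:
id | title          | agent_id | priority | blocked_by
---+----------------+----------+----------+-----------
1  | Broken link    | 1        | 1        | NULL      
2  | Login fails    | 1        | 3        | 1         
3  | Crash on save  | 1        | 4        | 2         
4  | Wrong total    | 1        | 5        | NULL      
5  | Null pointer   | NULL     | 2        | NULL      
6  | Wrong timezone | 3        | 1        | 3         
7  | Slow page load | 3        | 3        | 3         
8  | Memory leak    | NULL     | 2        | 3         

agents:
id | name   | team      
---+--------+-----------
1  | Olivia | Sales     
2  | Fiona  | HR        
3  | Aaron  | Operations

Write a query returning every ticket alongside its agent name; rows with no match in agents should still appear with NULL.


LEFT JOIN keeps every row from tickets (the left table); where agent_id has no match in agents, the agent columns become NULL. Walk through each ticket:
  - ticket 1 (Broken link): agent_id=1 -> matches Olivia
  - ticket 2 (Login fails): agent_id=1 -> matches Olivia
  - ticket 3 (Crash on save): agent_id=1 -> matches Olivia
  - ticket 4 (Wrong total): agent_id=1 -> matches Olivia
  - ticket 5 (Null pointer): agent_id=NULL, no match -> kept with NULL
  - ticket 6 (Wrong timezone): agent_id=3 -> matches Aaron
  - ticket 7 (Slow page load): agent_id=3 -> matches Aaron
  - ticket 8 (Memory leak): agent_id=NULL, no match -> kept with NULL
All 8 rows appear; 2 have NULL agent.

SQL:
SELECT a.title, b.name AS agent
FROM tickets a
LEFT JOIN agents b ON a.agent_id = b.id

Result:
title          | agent 
---------------+-------
Broken link    | Olivia
Login fails    | Olivia
Crash on save  | Olivia
Wrong total    | Olivia
Null pointer   | NULL  
Wrong timezone | Aaron 
Slow page load | Aaron 
Memory leak    | NULL  


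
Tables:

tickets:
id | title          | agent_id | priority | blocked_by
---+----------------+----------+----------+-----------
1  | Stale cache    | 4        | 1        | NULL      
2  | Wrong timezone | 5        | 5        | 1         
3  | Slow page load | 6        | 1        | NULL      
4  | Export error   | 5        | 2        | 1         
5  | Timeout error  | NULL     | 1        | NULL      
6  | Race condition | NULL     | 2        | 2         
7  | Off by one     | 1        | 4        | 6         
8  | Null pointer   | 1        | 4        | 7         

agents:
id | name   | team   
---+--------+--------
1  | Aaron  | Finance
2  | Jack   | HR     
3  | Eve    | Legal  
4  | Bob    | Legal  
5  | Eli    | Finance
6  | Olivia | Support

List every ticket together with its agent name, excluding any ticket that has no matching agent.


INNER JOIN keeps only tickets rows whose agent_id matches an id in agents. Walk through each ticket:
  - ticket 1 (Stale cache): agent_id=4 -> matches Bob
  - ticket 2 (Wrong timezone): agent_id=5 -> matches Eli
  - ticket 3 (Slow page load): agent_id=6 -> matches Olivia
  - ticket 4 (Export error): agent_id=5 -> matches Eli
  - ticket 5 (Timeout error): agent_id=NULL, no match -> dropped
  - ticket 6 (Race condition): agent_id=NULL, no match -> dropped
  - ticket 7 (Off by one): agent_id=1 -> matches Aaron
  - ticket 8 (Null pointer): agent_id=1 -> matches Aaron
So 2 of 8 rows are dropped.

SQL:
SELECT a.title, b.name AS agent
FROM tickets a
INNER JOIN agents b ON a.agent_id = b.id

Result:
title          | agent 
---------------+-------
Stale cache    | Bob   
Wrong timezone | Eli   
Slow page load | Olivia
Export error   | Eli   
Off by one     | Aaron 
Null pointer   | Aaron 


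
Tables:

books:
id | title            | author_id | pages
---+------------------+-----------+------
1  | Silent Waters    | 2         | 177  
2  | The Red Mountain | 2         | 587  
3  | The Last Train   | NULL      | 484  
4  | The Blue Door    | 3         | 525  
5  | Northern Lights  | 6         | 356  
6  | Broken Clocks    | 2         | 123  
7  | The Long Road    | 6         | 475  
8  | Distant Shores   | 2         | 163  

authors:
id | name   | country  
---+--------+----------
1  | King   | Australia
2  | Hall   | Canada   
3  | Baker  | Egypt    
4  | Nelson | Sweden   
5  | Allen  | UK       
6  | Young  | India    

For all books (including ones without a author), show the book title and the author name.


LEFT JOIN keeps every row from books (the left table); where author_id has no match in authors, the author columns become NULL. Walk through each book:
  - book 1 (Silent Waters): author_id=2 -> matches Hall
  - book 2 (The Red Mountain): author_id=2 -> matches Hall
  - book 3 (The Last Train): author_id=NULL, no match -> kept with NULL
  - book 4 (The Blue Door): author_id=3 -> matches Baker
  - book 5 (Northern Lights): author_id=6 -> matches Young
  - book 6 (Broken Clocks): author_id=2 -> matches Hall
  - book 7 (The Long Road): author_id=6 -> matches Young
  - book 8 (Distant Shores): author_id=2 -> matches Hall
All 8 rows appear; 1 has NULL author.

SQL:
SELECT a.title, b.name AS author
FROM books a
LEFT JOIN authors b ON a.author_id = b.id

Result:
title            | author
-----------------+-------
Silent Waters    | Hall  
The Red Mountain | Hall  
The Last Train   | NULL  
The Blue Door    | Baker 
Northern Lights  | Young 
Broken Clocks    | Hall  
The Long Road    | Young 
Distant Shores   | Hall  


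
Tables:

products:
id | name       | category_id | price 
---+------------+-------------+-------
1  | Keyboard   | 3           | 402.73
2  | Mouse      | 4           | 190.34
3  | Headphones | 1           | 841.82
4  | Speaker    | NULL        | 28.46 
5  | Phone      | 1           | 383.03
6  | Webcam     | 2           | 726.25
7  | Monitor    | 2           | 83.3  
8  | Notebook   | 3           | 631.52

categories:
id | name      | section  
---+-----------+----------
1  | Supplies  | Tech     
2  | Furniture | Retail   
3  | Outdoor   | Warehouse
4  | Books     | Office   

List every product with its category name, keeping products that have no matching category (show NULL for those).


LEFT JOIN keeps every row from products (the left table); where category_id has no match in categories, the category columns become NULL. Walk through each product:
  - product 1 (Keyboard): category_id=3 -> matches Outdoor
  - product 2 (Mouse): category_id=4 -> matches Books
  - product 3 (Headphones): category_id=1 -> matches Supplies
  - product 4 (Speaker): category_id=NULL, no match -> kept with NULL
  - product 5 (Phone): category_id=1 -> matches Supplies
  - product 6 (Webcam): category_id=2 -> matches Furniture
  - product 7 (Monitor): category_id=2 -> matches Furniture
  - product 8 (Notebook): category_id=3 -> matches Outdoor
All 8 rows appear; 1 has NULL category.

SQL:
SELECT a.name, b.name AS category
FROM products a
LEFT JOIN categories b ON a.category_id = b.id

Result:
name       | category 
-----------+----------
Keyboard   | Outdoor  
Mouse      | Books    
Headphones | Supplies 
Speaker    | NULL     
Phone      | Supplies 
Webcam     | Furniture
Monitor    | Furniture
Notebook   | Outdoor  


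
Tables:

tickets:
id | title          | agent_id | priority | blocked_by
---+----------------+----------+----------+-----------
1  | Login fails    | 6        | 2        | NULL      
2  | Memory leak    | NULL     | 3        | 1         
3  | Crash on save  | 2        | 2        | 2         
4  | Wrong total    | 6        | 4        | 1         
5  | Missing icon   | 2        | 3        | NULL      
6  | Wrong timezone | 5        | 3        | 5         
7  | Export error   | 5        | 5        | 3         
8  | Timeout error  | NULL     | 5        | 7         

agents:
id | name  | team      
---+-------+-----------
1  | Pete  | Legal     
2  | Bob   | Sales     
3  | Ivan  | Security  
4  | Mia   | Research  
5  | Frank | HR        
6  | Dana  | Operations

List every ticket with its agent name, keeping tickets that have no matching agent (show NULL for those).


LEFT JOIN keeps every row from tickets (the left table); where agent_id has no match in agents, the agent columns become NULL. Walk through each ticket:
  - ticket 1 (Login fails): agent_id=6 -> matches Dana
  - ticket 2 (Memory leak): agent_id=NULL, no match -> kept with NULL
  - ticket 3 (Crash on save): agent_id=2 -> matches Bob
  - ticket 4 (Wrong total): agent_id=6 -> matches Dana
  - ticket 5 (Missing icon): agent_id=2 -> matches Bob
  - ticket 6 (Wrong timezone): agent_id=5 -> matches Frank
  - ticket 7 (Export error): agent_id=5 -> matches Frank
  - ticket 8 (Timeout error): agent_id=NULL, no match -> kept with NULL
All 8 rows appear; 2 have NULL agent.

SQL:
SELECT a.title, b.name AS agent
FROM tickets a
LEFT JOIN agents b ON a.agent_id = b.id

Result:
title          | agent
---------------+------
Login fails    | Dana 
Memory leak    | NULL 
Crash on save  | Bob  
Wrong total    | Dana 
Missing icon   | Bob  
Wrong timezone | Frank
Export error   | Frank
Timeout error  | NULL 


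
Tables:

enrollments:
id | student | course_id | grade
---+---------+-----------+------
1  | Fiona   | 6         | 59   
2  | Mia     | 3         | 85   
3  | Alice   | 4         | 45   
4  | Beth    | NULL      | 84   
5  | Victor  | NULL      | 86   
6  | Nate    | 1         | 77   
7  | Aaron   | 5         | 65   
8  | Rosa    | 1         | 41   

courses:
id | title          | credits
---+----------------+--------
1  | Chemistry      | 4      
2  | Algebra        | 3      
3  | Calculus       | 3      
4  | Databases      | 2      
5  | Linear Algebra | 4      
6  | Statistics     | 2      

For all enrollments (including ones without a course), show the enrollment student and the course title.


LEFT JOIN keeps every row from enrollments (the left table); where course_id has no match in courses, the course columns become NULL. Walk through each enrollment:
  - enrollment 1 (Fiona): course_id=6 -> matches Statistics
  - enrollment 2 (Mia): course_id=3 -> matches Calculus
  - enrollment 3 (Alice): course_id=4 -> matches Databases
  - enrollment 4 (Beth): course_id=NULL, no match -> kept with NULL
  - enrollment 5 (Victor): course_id=NULL, no match -> kept with NULL
  - enrollment 6 (Nate): course_id=1 -> matches Chemistry
  - enrollment 7 (Aaron): course_id=5 -> matches Linear Algebra
  - enrollment 8 (Rosa): course_id=1 -> matches Chemistry
All 8 rows appear; 2 have NULL course.

SQL:
SELECT a.student, b.title AS course
FROM enrollments a
LEFT JOIN courses b ON a.course_id = b.id

Result:
student | course        
--------+---------------
Fiona   | Statistics    
Mia     | Calculus      
Alice   | Databases     
Beth    | NULL          
Victor  | NULL          
Nate    | Chemistry     
Aaron   | Linear Algebra
Rosa    | Chemistry     


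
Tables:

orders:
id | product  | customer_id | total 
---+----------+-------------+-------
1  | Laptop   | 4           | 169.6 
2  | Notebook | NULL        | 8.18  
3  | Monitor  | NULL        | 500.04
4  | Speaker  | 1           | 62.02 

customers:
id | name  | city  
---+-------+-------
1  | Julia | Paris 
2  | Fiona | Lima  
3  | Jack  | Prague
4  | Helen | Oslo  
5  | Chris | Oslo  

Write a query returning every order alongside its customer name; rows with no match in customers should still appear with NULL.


LEFT JOIN keeps every row from orders (the left table); where customer_id has no match in customers, the customer columns become NULL. Walk through each order:
  - order 1 (Laptop): customer_id=4 -> matches Helen
  - order 2 (Notebook): customer_id=NULL, no match -> kept with NULL
  - order 3 (Monitor): customer_id=NULL, no match -> kept with NULL
  - order 4 (Speaker): customer_id=1 -> matches Julia
All 4 rows appear; 2 have NULL customer.

SQL:
SELECT a.product, b.name AS customer
FROM orders a
LEFT JOIN customers b ON a.customer_id = b.id

Result:
product  | customer
---------+---------
Laptop   | Helen   
Notebook | NULL    
Monitor  | NULL    
Speaker  | Julia   


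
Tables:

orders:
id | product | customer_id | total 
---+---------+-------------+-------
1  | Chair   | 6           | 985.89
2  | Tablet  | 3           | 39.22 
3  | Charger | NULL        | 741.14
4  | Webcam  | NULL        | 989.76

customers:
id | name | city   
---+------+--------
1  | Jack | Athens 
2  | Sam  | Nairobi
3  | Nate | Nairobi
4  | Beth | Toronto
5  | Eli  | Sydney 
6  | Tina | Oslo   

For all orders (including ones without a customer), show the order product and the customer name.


LEFT JOIN keeps every row from orders (the left table); where customer_id has no match in customers, the customer columns become NULL. Walk through each order:
  - order 1 (Chair): customer_id=6 -> matches Tina
  - order 2 (Tablet): customer_id=3 -> matches Nate
  - order 3 (Charger): customer_id=NULL, no match -> kept with NULL
  - order 4 (Webcam): customer_id=NULL, no match -> kept with NULL
All 4 rows appear; 2 have NULL customer.

SQL:
SELECT a.product, b.name AS customer
FROM orders a
LEFT JOIN customers b ON a.customer_id = b.id

Result:
product | customer
--------+---------
Chair   | Tina    
Tablet  | Nate    
Charger | NULL    
Webcam  | NULL    


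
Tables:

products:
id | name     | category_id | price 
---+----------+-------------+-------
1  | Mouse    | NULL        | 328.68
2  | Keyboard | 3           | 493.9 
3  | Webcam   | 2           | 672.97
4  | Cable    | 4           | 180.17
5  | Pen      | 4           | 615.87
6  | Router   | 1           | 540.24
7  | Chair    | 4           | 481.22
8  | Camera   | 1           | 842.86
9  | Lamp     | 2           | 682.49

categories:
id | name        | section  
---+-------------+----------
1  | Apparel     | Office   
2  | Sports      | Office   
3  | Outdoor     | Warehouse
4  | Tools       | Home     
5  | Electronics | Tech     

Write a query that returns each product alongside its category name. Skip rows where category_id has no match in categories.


INNER JOIN keeps only products rows whose category_id matches an id in categories. Walk through each product:
  - product 1 (Mouse): category_id=NULL, no match -> dropped
  - product 2 (Keyboard): category_id=3 -> matches Outdoor
  - product 3 (Webcam): category_id=2 -> matches Sports
  - product 4 (Cable): category_id=4 -> matches Tools
  - product 5 (Pen): category_id=4 -> matches Tools
  - product 6 (Router): category_id=1 -> matches Apparel
  - product 7 (Chair): category_id=4 -> matches Tools
  - product 8 (Camera): category_id=1 -> matches Apparel
  - product 9 (Lamp): category_id=2 -> matches Sports
So 1 of 9 rows is dropped.

SQL:
SELECT a.name, b.name AS category
FROM products a
INNER JOIN categories b ON a.category_id = b.id

Result:
name     | category
---------+---------
Keyboard | Outdoor 
Webcam   | Sports  
Cable    | Tools   
Pen      | Tools   
Router   | Apparel 
Chair    | Tools   
Camera   | Apparel 
Lamp     | Sports  


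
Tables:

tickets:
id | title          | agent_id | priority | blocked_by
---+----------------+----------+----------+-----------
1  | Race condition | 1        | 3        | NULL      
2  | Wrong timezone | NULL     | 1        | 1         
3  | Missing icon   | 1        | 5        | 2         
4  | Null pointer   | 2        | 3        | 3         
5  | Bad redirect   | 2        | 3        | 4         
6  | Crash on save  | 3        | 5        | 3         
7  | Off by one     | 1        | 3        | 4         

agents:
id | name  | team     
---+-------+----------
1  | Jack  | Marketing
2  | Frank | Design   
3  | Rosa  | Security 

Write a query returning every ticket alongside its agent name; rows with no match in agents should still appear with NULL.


LEFT JOIN keeps every row from tickets (the left table); where agent_id has no match in agents, the agent columns become NULL. Walk through each ticket:
  - ticket 1 (Race condition): agent_id=1 -> matches Jack
  - ticket 2 (Wrong timezone): agent_id=NULL, no match -> kept with NULL
  - ticket 3 (Missing icon): agent_id=1 -> matches Jack
  - ticket 4 (Null pointer): agent_id=2 -> matches Frank
  - ticket 5 (Bad redirect): agent_id=2 -> matches Frank
  - ticket 6 (Crash on save): agent_id=3 -> matches Rosa
  - ticket 7 (Off by one): agent_id=1 -> matches Jack
All 7 rows appear; 1 has NULL agent.

SQL:
SELECT a.title, b.name AS agent
FROM tickets a
LEFT JOIN agents b ON a.agent_id = b.id

Result:
title          | agent
---------------+------
Race condition | Jack 
Wrong timezone | NULL 
Missing icon   | Jack 
Null pointer   | Frank
Bad redirect   | Frank
Crash on save  | Rosa 
Off by one     | Jack 


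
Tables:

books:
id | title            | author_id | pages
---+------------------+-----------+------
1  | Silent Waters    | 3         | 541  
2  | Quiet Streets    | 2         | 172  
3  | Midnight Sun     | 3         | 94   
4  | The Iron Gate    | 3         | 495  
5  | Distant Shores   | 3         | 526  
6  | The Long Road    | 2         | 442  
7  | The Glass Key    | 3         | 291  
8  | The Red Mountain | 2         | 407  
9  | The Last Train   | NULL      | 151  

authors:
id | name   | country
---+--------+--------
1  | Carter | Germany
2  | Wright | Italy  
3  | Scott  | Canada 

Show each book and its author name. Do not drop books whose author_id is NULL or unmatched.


LEFT JOIN keeps every row from books (the left table); where author_id has no match in authors, the author columns become NULL. Walk through each book:
  - book 1 (Silent Waters): author_id=3 -> matches Scott
  - book 2 (Quiet Streets): author_id=2 -> matches Wright
  - book 3 (Midnight Sun): author_id=3 -> matches Scott
  - book 4 (The Iron Gate): author_id=3 -> matches Scott
  - book 5 (Distant Shores): author_id=3 -> matches Scott
  - book 6 (The Long Road): author_id=2 -> matches Wright
  - book 7 (The Glass Key): author_id=3 -> matches Scott
  - book 8 (The Red Mountain): author_id=2 -> matches Wright
  - book 9 (The Last Train): author_id=NULL, no match -> kept with NULL
All 9 rows appear; 1 has NULL author.

SQL:
SELECT a.title, b.name AS author
FROM books a
LEFT JOIN authors b ON a.author_id = b.id

Result:
title            | author
-----------------+-------
Silent Waters    | Scott 
Quiet Streets    | Wright
Midnight Sun     | Scott 
The Iron Gate    | Scott 
Distant Shores   | Scott 
The Long Road    | Wright
The Glass Key    | Scott 
The Red Mountain | Wright
The Last Train   | NULL  
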